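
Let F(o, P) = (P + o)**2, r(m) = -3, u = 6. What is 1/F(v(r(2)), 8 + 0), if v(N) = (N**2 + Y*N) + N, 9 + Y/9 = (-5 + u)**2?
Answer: 1/52900 ≈ 1.8904e-5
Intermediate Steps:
Y = -72 (Y = -81 + 9*(-5 + 6)**2 = -81 + 9*1**2 = -81 + 9*1 = -81 + 9 = -72)
v(N) = N**2 - 71*N (v(N) = (N**2 - 72*N) + N = N**2 - 71*N)
1/F(v(r(2)), 8 + 0) = 1/(((8 + 0) - 3*(-71 - 3))**2) = 1/((8 - 3*(-74))**2) = 1/((8 + 222)**2) = 1/(230**2) = 1/52900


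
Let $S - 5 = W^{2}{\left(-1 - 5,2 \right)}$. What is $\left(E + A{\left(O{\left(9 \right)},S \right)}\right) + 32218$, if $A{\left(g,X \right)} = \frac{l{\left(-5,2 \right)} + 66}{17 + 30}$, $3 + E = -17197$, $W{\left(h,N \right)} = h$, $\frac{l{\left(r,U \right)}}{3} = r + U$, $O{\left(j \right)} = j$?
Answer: $\frac{705903}{47} \approx 15019.0$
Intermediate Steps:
$l{\left(r,U \right)} = 3 U + 3 r$ ($l{\left(r,U \right)} = 3 \left(r + U\right) = 3 \left(U + r\right) = 3 U + 3 r$)
$E = -17200$ ($E = -3 - 17197 = -17200$)
$S = 41$ ($S = 5 + \left(-1 - 5\right)^{2} = 5 + \left(-6\right)^{2} = 5 + 36 = 41$)
$A{\left(g,X \right)} = \frac{57}{47}$ ($A{\left(g,X \right)} = \frac{\left(3 \cdot 2 + 3 \left(-5\right)\right) + 66}{17 + 30} = \frac{\left(6 - 15\right) + 66}{47} = \left(-9 + 66\right) \frac{1}{47} = 57 \cdot \frac{1}{47} = \frac{57}{47}$)
$\left(E + A{\left(O{\left(9 \right)},S \right)}\right) + 32218 = \left(-17200 + \frac{57}{47}\right) + 32218 = - \frac{808343}{47} + 32218 = \frac{705903}{47}$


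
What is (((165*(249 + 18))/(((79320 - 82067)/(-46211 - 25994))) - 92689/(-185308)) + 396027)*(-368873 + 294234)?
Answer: -59043732980748218965/509041076 ≈ -1.1599e+11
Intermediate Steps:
(((165*(249 + 18))/(((79320 - 82067)/(-46211 - 25994))) - 92689/(-185308)) + 396027)*(-368873 + 294234) = (((165*267)/((-2747/(-72205))) - 92689*(-1/185308)) + 396027)*(-74639) = ((44055/((-2747*(-1/72205))) + 92689/185308) + 396027)*(-74639) = ((44055/(2747/72205) + 92689/185308) + 396027)*(-74639) = ((44055*(72205/2747) + 92689/185308) + 396027)*(-74639) = ((3180991275/2747 + 92689/185308) + 396027)*(-74639) = (589463385804383/509041076 + 396027)*(-74639) = (791057396009435/509041076)*(-74639) = -59043732980748218965/509041076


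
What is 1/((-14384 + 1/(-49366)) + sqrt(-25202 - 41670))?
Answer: -35053836184470/504377347582298657 - 4874003912*I*sqrt(16718)/504377347582298657 ≈ -6.9499e-5 - 1.2495e-6*I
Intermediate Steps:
1/((-14384 + 1/(-49366)) + sqrt(-25202 - 41670)) = 1/((-14384 - 1/49366) + sqrt(-66872)) = 1/(-710080545/49366 + 2*I*sqrt(16718))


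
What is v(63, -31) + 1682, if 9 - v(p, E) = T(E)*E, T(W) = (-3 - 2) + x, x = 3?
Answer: 1629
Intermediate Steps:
T(W) = -2 (T(W) = (-3 - 2) + 3 = -5 + 3 = -2)
v(p, E) = 9 + 2*E (v(p, E) = 9 - (-2)*E = 9 + 2*E)
v(63, -31) + 1682 = (9 + 2*(-31)) + 1682 = (9 - 62) + 1682 = -53 + 1682 = 1629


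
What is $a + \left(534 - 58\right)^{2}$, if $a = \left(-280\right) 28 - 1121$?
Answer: $217615$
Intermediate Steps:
$a = -8961$ ($a = -7840 - 1121 = -8961$)
$a + \left(534 - 58\right)^{2} = -8961 + \left(534 - 58\right)^{2} = -8961 + 476^{2} = -8961 + 226576 = 217615$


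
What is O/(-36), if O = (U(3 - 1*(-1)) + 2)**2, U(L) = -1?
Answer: -1/36 ≈ -0.027778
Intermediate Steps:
O = 1 (O = (-1 + 2)**2 = 1**2 = 1)
O/(-36) = 1/(-36) = -1/36*1 = -1/36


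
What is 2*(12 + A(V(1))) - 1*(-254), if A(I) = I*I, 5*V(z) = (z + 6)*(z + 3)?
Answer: 8518/25 ≈ 340.72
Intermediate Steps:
V(z) = (3 + z)*(6 + z)/5 (V(z) = ((z + 6)*(z + 3))/5 = ((6 + z)*(3 + z))/5 = ((3 + z)*(6 + z))/5 = (3 + z)*(6 + z)/5)
A(I) = I**2
2*(12 + A(V(1))) - 1*(-254) = 2*(12 + (18/5 + (1/5)*1**2 + (9/5)*1)**2) - 1*(-254) = 2*(12 + (18/5 + (1/5)*1 + 9/5)**2) + 254 = 2*(12 + (18/5 + 1/5 + 9/5)**2) + 254 = 2*(12 + (28/5)**2) + 254 = 2*(12 + 784/25) + 254 = 2*(1084/25) + 254 = 2168/25 + 254 = 8518/25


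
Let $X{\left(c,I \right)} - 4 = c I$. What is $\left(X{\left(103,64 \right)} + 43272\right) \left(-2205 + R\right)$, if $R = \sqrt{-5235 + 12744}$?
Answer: $-109958940 + 49868 \sqrt{7509} \approx -1.0564 \cdot 10^{8}$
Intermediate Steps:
$X{\left(c,I \right)} = 4 + I c$ ($X{\left(c,I \right)} = 4 + c I = 4 + I c$)
$R = \sqrt{7509} \approx 86.655$
$\left(X{\left(103,64 \right)} + 43272\right) \left(-2205 + R\right) = \left(\left(4 + 64 \cdot 103\right) + 43272\right) \left(-2205 + \sqrt{7509}\right) = \left(\left(4 + 6592\right) + 43272\right) \left(-2205 + \sqrt{7509}\right) = \left(6596 + 43272\right) \left(-2205 + \sqrt{7509}\right) = 49868 \left(-2205 + \sqrt{7509}\right) = -109958940 + 49868 \sqrt{7509}$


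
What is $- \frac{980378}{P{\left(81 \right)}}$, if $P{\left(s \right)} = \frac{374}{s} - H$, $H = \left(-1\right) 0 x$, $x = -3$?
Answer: $- \frac{39705309}{187} \approx -2.1233 \cdot 10^{5}$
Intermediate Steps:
$H = 0$ ($H = \left(-1\right) 0 \left(-3\right) = 0 \left(-3\right) = 0$)
$P{\left(s \right)} = \frac{374}{s}$ ($P{\left(s \right)} = \frac{374}{s} - 0 = \frac{374}{s} + 0 = \frac{374}{s}$)
$- \frac{980378}{P{\left(81 \right)}} = - \frac{980378}{374 \cdot \frac{1}{81}} = - \frac{980378}{\frac{374}{81}} = \left(-980378\right) \frac{81}{374} = - \frac{39705309}{187}$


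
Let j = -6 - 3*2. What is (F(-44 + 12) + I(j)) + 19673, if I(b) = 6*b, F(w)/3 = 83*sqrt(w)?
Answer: 19601 + 996*I*sqrt(2) ≈ 19601.0 + 1408.6*I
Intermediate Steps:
j = -12 (j = -6 - 6 = -12)
F(w) = 249*sqrt(w) (F(w) = 3*(83*sqrt(w)) = 249*sqrt(w))
(F(-44 + 12) + I(j)) + 19673 = (249*sqrt(-44 + 12) + 6*(-12)) + 19673 = (249*sqrt(-32) - 72) + 19673 = (249*(4*I*sqrt(2)) - 72) + 19673 = (996*I*sqrt(2) - 72) + 19673 = (-72 + 996*I*sqrt(2)) + 19673 = 19601 + 996*I*sqrt(2)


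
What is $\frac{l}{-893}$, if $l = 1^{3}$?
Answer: $- \frac{1}{893} \approx -0.0011198$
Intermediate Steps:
$l = 1$
$\frac{l}{-893} = 1 \frac{1}{-893} = 1 \left(- \frac{1}{893}\right) = - \frac{1}{893}$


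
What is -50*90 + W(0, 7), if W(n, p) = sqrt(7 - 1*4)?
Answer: -4500 + sqrt(3) ≈ -4498.3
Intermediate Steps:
W(n, p) = sqrt(3) (W(n, p) = sqrt(7 - 4) = sqrt(3))
-50*90 + W(0, 7) = -50*90 + sqrt(3) = -4500 + sqrt(3)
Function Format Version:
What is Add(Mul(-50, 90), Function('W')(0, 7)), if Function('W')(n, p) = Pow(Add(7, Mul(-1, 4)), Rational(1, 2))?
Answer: Add(-4500, Pow(3, Rational(1, 2))) ≈ -4498.3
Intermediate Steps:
Function('W')(n, p) = Pow(3, Rational(1, 2)) (Function('W')(n, p) = Pow(Add(7, -4), Rational(1, 2)) = Pow(3, Rational(1, 2)))
Add(Mul(-50, 90), Function('W')(0, 7)) = Add(Mul(-50, 90), Pow(3, Rational(1, 2))) = Add(-4500, Pow(3, Rational(1, 2)))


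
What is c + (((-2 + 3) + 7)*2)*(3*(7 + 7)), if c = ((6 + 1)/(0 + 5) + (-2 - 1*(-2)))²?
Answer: 16849/25 ≈ 673.96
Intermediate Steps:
c = 49/25 (c = (7/5 + (-2 + 2))² = (7*(⅕) + 0)² = (7/5 + 0)² = (7/5)² = 49/25 ≈ 1.9600)
c + (((-2 + 3) + 7)*2)*(3*(7 + 7)) = 49/25 + (((-2 + 3) + 7)*2)*(3*(7 + 7)) = 49/25 + ((1 + 7)*2)*(3*14) = 49/25 + (8*2)*42 = 49/25 + 16*42 = 49/25 + 672 = 16849/25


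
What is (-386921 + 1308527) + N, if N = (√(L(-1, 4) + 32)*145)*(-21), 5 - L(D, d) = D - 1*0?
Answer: 921606 - 3045*√38 ≈ 9.0284e+5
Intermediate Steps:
L(D, d) = 5 - D (L(D, d) = 5 - (D - 1*0) = 5 - (D + 0) = 5 - D)
N = -3045*√38 (N = (√((5 - 1*(-1)) + 32)*145)*(-21) = (√((5 + 1) + 32)*145)*(-21) = (√(6 + 32)*145)*(-21) = (√38*145)*(-21) = (145*√38)*(-21) = -3045*√38 ≈ -18771.)
(-386921 + 1308527) + N = (-386921 + 1308527) - 3045*√38 = 921606 - 3045*√38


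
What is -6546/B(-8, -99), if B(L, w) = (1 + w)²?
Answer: -3273/4802 ≈ -0.68159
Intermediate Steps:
-6546/B(-8, -99) = -6546/(1 - 99)² = -6546/((-98)²) = -6546/9604 = -6546*1/9604 = -3273/4802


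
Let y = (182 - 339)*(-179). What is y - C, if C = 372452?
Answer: -344349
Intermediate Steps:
y = 28103 (y = -157*(-179) = 28103)
y - C = 28103 - 1*372452 = 28103 - 372452 = -344349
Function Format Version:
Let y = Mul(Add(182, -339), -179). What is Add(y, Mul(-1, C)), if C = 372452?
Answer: -344349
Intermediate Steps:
y = 28103 (y = Mul(-157, -179) = 28103)
Add(y, Mul(-1, C)) = Add(28103, Mul(-1, 372452)) = Add(28103, -372452) = -344349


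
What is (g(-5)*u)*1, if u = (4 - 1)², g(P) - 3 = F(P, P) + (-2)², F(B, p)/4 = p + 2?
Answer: -45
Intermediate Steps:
F(B, p) = 8 + 4*p (F(B, p) = 4*(p + 2) = 4*(2 + p) = 8 + 4*p)
g(P) = 15 + 4*P (g(P) = 3 + ((8 + 4*P) + (-2)²) = 3 + ((8 + 4*P) + 4) = 3 + (12 + 4*P) = 15 + 4*P)
u = 9 (u = 3² = 9)
(g(-5)*u)*1 = ((15 + 4*(-5))*9)*1 = ((15 - 20)*9)*1 = -5*9*1 = -45*1 = -45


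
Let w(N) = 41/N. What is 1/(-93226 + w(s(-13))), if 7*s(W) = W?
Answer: -13/1212225 ≈ -1.0724e-5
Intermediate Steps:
s(W) = W/7
1/(-93226 + w(s(-13))) = 1/(-93226 + 41/(((1/7)*(-13)))) = 1/(-93226 + 41/(-13/7)) = 1/(-93226 + 41*(-7/13)) = 1/(-93226 - 287/13) = 1/(-1212225/13) = -13/1212225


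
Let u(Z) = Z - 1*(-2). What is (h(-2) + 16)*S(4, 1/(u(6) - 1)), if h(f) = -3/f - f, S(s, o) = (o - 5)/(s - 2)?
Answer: -663/14 ≈ -47.357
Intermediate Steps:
u(Z) = 2 + Z (u(Z) = Z + 2 = 2 + Z)
S(s, o) = (-5 + o)/(-2 + s)
h(f) = -f - 3/f
(h(-2) + 16)*S(4, 1/(u(6) - 1)) = ((-1*(-2) - 3/(-2)) + 16)*((-5 + 1/((2 + 6) - 1))/(-2 + 4)) = ((2 - 3*(-½)) + 16)*((-5 + 1/(8 - 1))/2) = ((2 + 3/2) + 16)*((-5 + 1/7)/2) = (7/2 + 16)*((-5 + ⅐)/2) = 39*((½)*(-34/7))/2 = (39/2)*(-17/7) = -663/14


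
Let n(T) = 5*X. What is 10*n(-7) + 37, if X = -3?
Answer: -113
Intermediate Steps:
n(T) = -15 (n(T) = 5*(-3) = -15)
10*n(-7) + 37 = 10*(-15) + 37 = -150 + 37 = -113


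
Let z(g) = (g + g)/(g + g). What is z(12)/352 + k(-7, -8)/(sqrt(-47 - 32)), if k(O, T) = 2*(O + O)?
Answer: 1/352 + 28*I*sqrt(79)/79 ≈ 0.0028409 + 3.1502*I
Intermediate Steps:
k(O, T) = 4*O (k(O, T) = 2*(2*O) = 4*O)
z(g) = 1 (z(g) = (2*g)/((2*g)) = (2*g)*(1/(2*g)) = 1)
z(12)/352 + k(-7, -8)/(sqrt(-47 - 32)) = 1/352 + (4*(-7))/(sqrt(-47 - 32)) = 1*(1/352) - 28*(-I*sqrt(79)/79) = 1/352 - 28*(-I*sqrt(79)/79) = 1/352 - (-28)*I*sqrt(79)/79 = 1/352 + 28*I*sqrt(79)/79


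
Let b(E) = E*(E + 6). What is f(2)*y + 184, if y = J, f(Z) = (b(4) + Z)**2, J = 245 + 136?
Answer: 672268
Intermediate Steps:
b(E) = E*(6 + E)
J = 381
f(Z) = (40 + Z)**2 (f(Z) = (4*(6 + 4) + Z)**2 = (4*10 + Z)**2 = (40 + Z)**2)
y = 381
f(2)*y + 184 = (40 + 2)**2*381 + 184 = 42**2*381 + 184 = 1764*381 + 184 = 672084 + 184 = 672268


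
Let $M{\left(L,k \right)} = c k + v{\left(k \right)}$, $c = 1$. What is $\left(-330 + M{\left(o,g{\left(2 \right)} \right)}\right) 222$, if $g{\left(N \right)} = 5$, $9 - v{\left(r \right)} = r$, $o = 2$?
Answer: $-71262$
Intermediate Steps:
$v{\left(r \right)} = 9 - r$
$M{\left(L,k \right)} = 9$ ($M{\left(L,k \right)} = 1 k - \left(-9 + k\right) = k - \left(-9 + k\right) = 9$)
$\left(-330 + M{\left(o,g{\left(2 \right)} \right)}\right) 222 = \left(-330 + 9\right) 222 = \left(-321\right) 222 = -71262$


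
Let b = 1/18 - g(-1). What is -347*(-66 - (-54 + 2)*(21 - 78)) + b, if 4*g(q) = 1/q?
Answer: 37850771/36 ≈ 1.0514e+6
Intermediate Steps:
g(q) = 1/(4*q)
b = 11/36 (b = 1/18 - 1/(4*(-1)) = 1/18 - (-1)/4 = 1/18 - 1*(-¼) = 1/18 + ¼ = 11/36 ≈ 0.30556)
-347*(-66 - (-54 + 2)*(21 - 78)) + b = -347*(-66 - (-54 + 2)*(21 - 78)) + 11/36 = -347*(-66 - (-52)*(-57)) + 11/36 = -347*(-66 - 1*2964) + 11/36 = -347*(-66 - 2964) + 11/36 = -347*(-3030) + 11/36 = 1051410 + 11/36 = 37850771/36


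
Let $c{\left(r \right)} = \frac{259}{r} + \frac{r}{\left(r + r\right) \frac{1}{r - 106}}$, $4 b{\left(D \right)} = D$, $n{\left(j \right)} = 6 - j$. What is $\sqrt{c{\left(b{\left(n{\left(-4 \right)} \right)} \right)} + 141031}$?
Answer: $\frac{\sqrt{14108285}}{10} \approx 375.61$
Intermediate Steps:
$b{\left(D \right)} = \frac{D}{4}$
$c{\left(r \right)} = -53 + \frac{r}{2} + \frac{259}{r}$ ($c{\left(r \right)} = \frac{259}{r} + \frac{r}{2 r \frac{1}{-106 + r}} = \frac{259}{r} + r \frac{-106 + r}{2 r} = \frac{259}{r} + \left(-53 + \frac{r}{2}\right) = -53 + \frac{r}{2} + \frac{259}{r}$)
$\sqrt{c{\left(b{\left(n{\left(-4 \right)} \right)} \right)} + 141031} = \sqrt{\left(-53 + \frac{\frac{1}{4} \left(6 - -4\right)}{2} + \frac{259}{\frac{1}{4} \left(6 - -4\right)}\right) + 141031} = \sqrt{\left(-53 + \frac{\frac{1}{4} \left(6 + 4\right)}{2} + \frac{259}{\frac{1}{4} \left(6 + 4\right)}\right) + 141031} = \sqrt{\left(-53 + \frac{\frac{1}{4} \cdot 10}{2} + \frac{259}{\frac{1}{4} \cdot 10}\right) + 141031} = \sqrt{\left(-53 + \frac{1}{2} \cdot \frac{5}{2} + \frac{259}{\frac{5}{2}}\right) + 141031} = \sqrt{\left(-53 + \frac{5}{4} + 259 \cdot \frac{2}{5}\right) + 141031} = \sqrt{\left(-53 + \frac{5}{4} + \frac{518}{5}\right) + 141031} = \sqrt{\frac{1037}{20} + 141031} = \sqrt{\frac{2821657}{20}} = \frac{\sqrt{14108285}}{10}$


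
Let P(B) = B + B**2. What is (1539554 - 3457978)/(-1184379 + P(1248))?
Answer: -1918424/374373 ≈ -5.1244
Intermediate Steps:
(1539554 - 3457978)/(-1184379 + P(1248)) = (1539554 - 3457978)/(-1184379 + 1248*(1 + 1248)) = -1918424/(-1184379 + 1248*1249) = -1918424/(-1184379 + 1558752) = -1918424/374373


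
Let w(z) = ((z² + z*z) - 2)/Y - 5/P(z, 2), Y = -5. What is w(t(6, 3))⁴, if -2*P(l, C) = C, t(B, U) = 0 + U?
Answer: 6561/625 ≈ 10.498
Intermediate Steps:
t(B, U) = U
P(l, C) = -C/2
w(z) = 27/5 - 2*z²/5 (w(z) = ((z² + z*z) - 2)/(-5) - 5/((-½*2)) = ((z² + z²) - 2)*(-⅕) - 5/(-1) = (2*z² - 2)*(-⅕) - 5*(-1) = (-2 + 2*z²)*(-⅕) + 5 = (⅖ - 2*z²/5) + 5 = 27/5 - 2*z²/5)
w(t(6, 3))⁴ = (27/5 - ⅖*3²)⁴ = (27/5 - ⅖*9)⁴ = (27/5 - 18/5)⁴ = (9/5)⁴ = 6561/625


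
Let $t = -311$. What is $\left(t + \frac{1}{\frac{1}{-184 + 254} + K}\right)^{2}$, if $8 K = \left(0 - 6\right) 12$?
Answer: $\frac{38294184721}{395641} \approx 96790.0$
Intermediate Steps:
$K = -9$ ($K = \frac{\left(0 - 6\right) 12}{8} = \frac{\left(-6\right) 12}{8} = \frac{1}{8} \left(-72\right) = -9$)
$\left(t + \frac{1}{\frac{1}{-184 + 254} + K}\right)^{2} = \left(-311 + \frac{1}{\frac{1}{-184 + 254} - 9}\right)^{2} = \left(-311 + \frac{1}{\frac{1}{70} - 9}\right)^{2} = \left(-311 + \frac{1}{- \frac{629}{70}}\right)^{2} = \left(-311 - \frac{70}{629}\right)^{2} = \left(- \frac{195689}{629}\right)^{2} = \frac{38294184721}{395641}$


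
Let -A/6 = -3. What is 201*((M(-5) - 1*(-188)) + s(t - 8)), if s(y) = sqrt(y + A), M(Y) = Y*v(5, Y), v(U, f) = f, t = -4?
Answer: 42813 + 201*sqrt(6) ≈ 43305.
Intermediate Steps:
A = 18 (A = -6*(-3) = 18)
M(Y) = Y**2 (M(Y) = Y*Y = Y**2)
s(y) = sqrt(18 + y) (s(y) = sqrt(y + 18) = sqrt(18 + y))
201*((M(-5) - 1*(-188)) + s(t - 8)) = 201*(((-5)**2 - 1*(-188)) + sqrt(18 + (-4 - 8))) = 201*((25 + 188) + sqrt(18 - 12)) = 201*(213 + sqrt(6)) = 42813 + 201*sqrt(6)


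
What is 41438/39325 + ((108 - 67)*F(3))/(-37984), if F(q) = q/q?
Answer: 1572368667/1493720800 ≈ 1.0527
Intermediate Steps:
F(q) = 1
41438/39325 + ((108 - 67)*F(3))/(-37984) = 41438/39325 + ((108 - 67)*1)/(-37984) = 41438*(1/39325) + (41*1)*(-1/37984) = 41438/39325 + 41*(-1/37984) = 41438/39325 - 41/37984 = 1572368667/1493720800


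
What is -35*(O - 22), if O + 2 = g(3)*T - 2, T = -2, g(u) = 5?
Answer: 1260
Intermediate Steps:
O = -14 (O = -2 + (5*(-2) - 2) = -2 + (-10 - 2) = -2 - 12 = -14)
-35*(O - 22) = -35*(-14 - 22) = -35*(-36) = 1260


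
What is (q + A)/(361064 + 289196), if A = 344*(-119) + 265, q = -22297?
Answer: -15742/162565 ≈ -0.096835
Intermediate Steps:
A = -40671 (A = -40936 + 265 = -40671)
(q + A)/(361064 + 289196) = (-22297 - 40671)/(361064 + 289196) = -62968/650260 = -62968*1/650260 = -15742/162565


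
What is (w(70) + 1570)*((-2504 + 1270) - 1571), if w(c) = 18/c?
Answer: -30831999/7 ≈ -4.4046e+6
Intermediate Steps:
(w(70) + 1570)*((-2504 + 1270) - 1571) = (18/70 + 1570)*((-2504 + 1270) - 1571) = (18*(1/70) + 1570)*(-1234 - 1571) = (9/35 + 1570)*(-2805) = (54959/35)*(-2805) = -30831999/7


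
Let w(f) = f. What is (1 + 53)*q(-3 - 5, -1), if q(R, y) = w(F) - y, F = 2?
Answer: 162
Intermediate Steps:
q(R, y) = 2 - y
(1 + 53)*q(-3 - 5, -1) = (1 + 53)*(2 - 1*(-1)) = 54*(2 + 1) = 54*3 = 162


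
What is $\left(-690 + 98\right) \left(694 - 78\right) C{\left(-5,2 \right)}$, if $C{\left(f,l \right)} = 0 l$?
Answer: $0$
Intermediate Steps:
$C{\left(f,l \right)} = 0$
$\left(-690 + 98\right) \left(694 - 78\right) C{\left(-5,2 \right)} = \left(-690 + 98\right) \left(694 - 78\right) 0 = \left(-592\right) 616 \cdot 0 = \left(-364672\right) 0 = 0$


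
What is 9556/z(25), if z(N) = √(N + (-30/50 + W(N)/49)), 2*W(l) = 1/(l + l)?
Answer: 668920*√119561/119561 ≈ 1934.5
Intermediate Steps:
W(l) = 1/(4*l) (W(l) = 1/(2*(l + l)) = 1/(2*((2*l))) = (1/(2*l))/2 = 1/(4*l))
z(N) = √(-⅗ + N + 1/(196*N)) (z(N) = √(N + (-30/50 + (1/(4*N))/49)) = √(N + (-30*1/50 + (1/(4*N))*(1/49))) = √(N + (-⅗ + 1/(196*N))) = √(-⅗ + N + 1/(196*N)))
9556/z(25) = 9556/((√(-2940 + 25/25 + 4900*25)/70)) = 9556/((√(-2940 + 25*(1/25) + 122500)/70)) = 9556/((√(-2940 + 1 + 122500)/70)) = 9556/((√119561/70)) = 9556*(70*√119561/119561) = 668920*√119561/119561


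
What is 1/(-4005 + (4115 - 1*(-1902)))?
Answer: 1/2012 ≈ 0.00049702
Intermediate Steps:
1/(-4005 + (4115 - 1*(-1902))) = 1/(-4005 + (4115 + 1902)) = 1/(-4005 + 6017) = 1/2012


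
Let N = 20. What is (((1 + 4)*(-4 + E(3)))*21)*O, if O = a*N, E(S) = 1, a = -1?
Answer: 6300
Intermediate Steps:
O = -20 (O = -1*20 = -20)
(((1 + 4)*(-4 + E(3)))*21)*O = (((1 + 4)*(-4 + 1))*21)*(-20) = ((5*(-3))*21)*(-20) = -15*21*(-20) = -315*(-20) = 6300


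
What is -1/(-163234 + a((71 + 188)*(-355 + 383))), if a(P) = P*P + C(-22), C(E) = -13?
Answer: -1/52428257 ≈ -1.9074e-8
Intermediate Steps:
a(P) = -13 + P**2 (a(P) = P*P - 13 = P**2 - 13 = -13 + P**2)
-1/(-163234 + a((71 + 188)*(-355 + 383))) = -1/(-163234 + (-13 + ((71 + 188)*(-355 + 383))**2)) = -1/(-163234 + (-13 + (259*28)**2)) = -1/(-163234 + (-13 + 7252**2)) = -1/(-163234 + (-13 + 52591504)) = -1/(-163234 + 52591491) = -1/52428257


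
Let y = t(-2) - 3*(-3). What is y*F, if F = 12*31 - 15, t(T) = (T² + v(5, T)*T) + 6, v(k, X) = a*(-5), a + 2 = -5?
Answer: -18207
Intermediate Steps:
a = -7 (a = -2 - 5 = -7)
v(k, X) = 35 (v(k, X) = -7*(-5) = 35)
t(T) = 6 + T² + 35*T (t(T) = (T² + 35*T) + 6 = 6 + T² + 35*T)
y = -51 (y = (6 + (-2)² + 35*(-2)) - 3*(-3) = (6 + 4 - 70) + 9 = -60 + 9 = -51)
F = 357 (F = 372 - 15 = 357)
y*F = -51*357 = -18207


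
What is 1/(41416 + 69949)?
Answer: 1/111365 ≈ 8.9795e-6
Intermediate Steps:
1/(41416 + 69949) = 1/111365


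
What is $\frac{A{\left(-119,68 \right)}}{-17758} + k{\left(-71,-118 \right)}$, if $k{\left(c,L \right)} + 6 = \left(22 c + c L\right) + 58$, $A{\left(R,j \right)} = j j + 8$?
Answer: $\frac{60978656}{8879} \approx 6867.7$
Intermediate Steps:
$A{\left(R,j \right)} = 8 + j^{2}$ ($A{\left(R,j \right)} = j^{2} + 8 = 8 + j^{2}$)
$k{\left(c,L \right)} = 52 + 22 c + L c$ ($k{\left(c,L \right)} = -6 + \left(\left(22 c + c L\right) + 58\right) = -6 + \left(\left(22 c + L c\right) + 58\right) = -6 + \left(58 + 22 c + L c\right) = 52 + 22 c + L c$)
$\frac{A{\left(-119,68 \right)}}{-17758} + k{\left(-71,-118 \right)} = \frac{8 + 68^{2}}{-17758} + \left(52 + 22 \left(-71\right) - -8378\right) = \left(8 + 4624\right) \left(- \frac{1}{17758}\right) + \left(52 - 1562 + 8378\right) = 4632 \left(- \frac{1}{17758}\right) + 6868 = - \frac{2316}{8879} + 6868 = \frac{60978656}{8879}$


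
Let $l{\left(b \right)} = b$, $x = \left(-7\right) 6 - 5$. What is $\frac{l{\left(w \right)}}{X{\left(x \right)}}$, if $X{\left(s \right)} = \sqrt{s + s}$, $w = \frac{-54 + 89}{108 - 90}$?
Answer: $- \frac{35 i \sqrt{94}}{1692} \approx - 0.20055 i$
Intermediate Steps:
$w = \frac{35}{18} \approx 1.9444$
$x = -47$ ($x = -42 - 5 = -47$)
$X{\left(s \right)} = \sqrt{2} \sqrt{s}$ ($X{\left(s \right)} = \sqrt{2 s} = \sqrt{2} \sqrt{s}$)
$\frac{l{\left(w \right)}}{X{\left(x \right)}} = \frac{35}{18 \sqrt{2} \sqrt{-47}} = \frac{35}{18 \sqrt{2} i \sqrt{47}} = \frac{35}{18 i \sqrt{94}} = \frac{35 \left(- \frac{i \sqrt{94}}{94}\right)}{18} = - \frac{35 i \sqrt{94}}{1692}$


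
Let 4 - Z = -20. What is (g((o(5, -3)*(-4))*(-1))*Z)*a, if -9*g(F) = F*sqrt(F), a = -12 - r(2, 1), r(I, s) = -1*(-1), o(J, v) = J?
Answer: 4160*sqrt(5)/3 ≈ 3100.7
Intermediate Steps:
Z = 24 (Z = 4 - 1*(-20) = 4 + 20 = 24)
r(I, s) = 1
a = -13 (a = -12 - 1*1 = -12 - 1 = -13)
g(F) = -F**(3/2)/9 (g(F) = -F*sqrt(F)/9 = -F**(3/2)/9)
(g((o(5, -3)*(-4))*(-1))*Z)*a = (-20**(3/2)/9*24)*(-13) = (-40*sqrt(5)/9*24)*(-13) = -320*sqrt(5)/3*(-13) = 4160*sqrt(5)/3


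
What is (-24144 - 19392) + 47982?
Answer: 4446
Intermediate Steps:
(-24144 - 19392) + 47982 = -43536 + 47982 = 4446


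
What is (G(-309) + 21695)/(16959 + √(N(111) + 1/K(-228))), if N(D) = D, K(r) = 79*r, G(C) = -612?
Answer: 6440129305164/5180387550841 - 42166*√9002987493/5180387550841 ≈ 1.2424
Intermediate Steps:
(G(-309) + 21695)/(16959 + √(N(111) + 1/K(-228))) = (-612 + 21695)/(16959 + √(111 + 1/(79*(-228)))) = 21083/(16959 + √(111 + 1/(-18012))) = 21083/(16959 + √(111 - 1/18012)) = 21083/(16959 + √(1999331/18012)) = 21083/(16959 + √9002987493/9006)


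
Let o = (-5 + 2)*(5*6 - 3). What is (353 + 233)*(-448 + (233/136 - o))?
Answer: -14555947/68 ≈ -2.1406e+5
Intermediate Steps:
o = -81 (o = -3*(30 - 3) = -3*27 = -81)
(353 + 233)*(-448 + (233/136 - o)) = (353 + 233)*(-448 + (233/136 - 1*(-81))) = 586*(-448 + (233*(1/136) + 81)) = 586*(-448 + (233/136 + 81)) = 586*(-448 + 11249/136) = 586*(-49679/136) = -14555947/68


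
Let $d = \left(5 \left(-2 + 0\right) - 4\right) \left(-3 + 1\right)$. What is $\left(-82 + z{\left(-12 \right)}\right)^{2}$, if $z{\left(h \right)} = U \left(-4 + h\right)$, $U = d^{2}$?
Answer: $159415876$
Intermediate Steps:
$d = 28$ ($d = \left(5 \left(-2\right) - 4\right) \left(-2\right) = \left(-10 - 4\right) \left(-2\right) = \left(-14\right) \left(-2\right) = 28$)
$U = 784$ ($U = 28^{2} = 784$)
$z{\left(h \right)} = -3136 + 784 h$ ($z{\left(h \right)} = 784 \left(-4 + h\right) = -3136 + 784 h$)
$\left(-82 + z{\left(-12 \right)}\right)^{2} = \left(-82 + \left(-3136 + 784 \left(-12\right)\right)\right)^{2} = \left(-82 - 12544\right)^{2} = \left(-12626\right)^{2} = 159415876$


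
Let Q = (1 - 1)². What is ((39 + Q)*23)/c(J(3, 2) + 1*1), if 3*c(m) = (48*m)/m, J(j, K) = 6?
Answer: 897/16 ≈ 56.063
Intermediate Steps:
c(m) = 16 (c(m) = ((48*m)/m)/3 = (⅓)*48 = 16)
Q = 0 (Q = 0² = 0)
((39 + Q)*23)/c(J(3, 2) + 1*1) = ((39 + 0)*23)/16 = (39*23)*(1/16) = 897*(1/16) = 897/16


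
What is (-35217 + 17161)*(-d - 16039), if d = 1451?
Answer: 315799440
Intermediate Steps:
(-35217 + 17161)*(-d - 16039) = (-35217 + 17161)*(-1*1451 - 16039) = -18056*(-1451 - 16039) = -18056*(-17490) = 315799440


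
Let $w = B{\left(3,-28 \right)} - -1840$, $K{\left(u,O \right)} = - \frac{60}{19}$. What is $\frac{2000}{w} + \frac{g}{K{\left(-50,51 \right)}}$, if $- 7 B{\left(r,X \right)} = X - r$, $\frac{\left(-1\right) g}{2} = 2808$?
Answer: $\frac{114874612}{64555} \approx 1779.5$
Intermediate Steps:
$g = -5616$ ($g = \left(-2\right) 2808 = -5616$)
$B{\left(r,X \right)} = - \frac{X}{7} + \frac{r}{7}$ ($B{\left(r,X \right)} = - \frac{X - r}{7} = - \frac{X}{7} + \frac{r}{7}$)
$K{\left(u,O \right)} = - \frac{60}{19}$ ($K{\left(u,O \right)} = \left(-60\right) \frac{1}{19} = - \frac{60}{19}$)
$w = \frac{12911}{7}$ ($w = \left(\left(- \frac{1}{7}\right) \left(-28\right) + \frac{1}{7} \cdot 3\right) - -1840 = \left(4 + \frac{3}{7}\right) + 1840 = \frac{31}{7} + 1840 = \frac{12911}{7} \approx 1844.4$)
$\frac{2000}{w} + \frac{g}{K{\left(-50,51 \right)}} = \frac{2000}{\frac{12911}{7}} - \frac{5616}{- \frac{60}{19}} = 2000 \cdot \frac{7}{12911} - - \frac{8892}{5} = \frac{14000}{12911} + \frac{8892}{5} = \frac{114874612}{64555}$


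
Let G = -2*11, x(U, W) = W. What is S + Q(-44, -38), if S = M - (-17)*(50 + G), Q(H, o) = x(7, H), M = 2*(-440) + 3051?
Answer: 2603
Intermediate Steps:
M = 2171 (M = -880 + 3051 = 2171)
Q(H, o) = H
G = -22
S = 2647 (S = 2171 - (-17)*(50 - 22) = 2171 - (-17)*28 = 2171 - 1*(-476) = 2171 + 476 = 2647)
S + Q(-44, -38) = 2647 - 44 = 2603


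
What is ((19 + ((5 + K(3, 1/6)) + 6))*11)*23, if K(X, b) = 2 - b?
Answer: 48323/6 ≈ 8053.8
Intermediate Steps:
((19 + ((5 + K(3, 1/6)) + 6))*11)*23 = ((19 + ((5 + (2 - 1/6)) + 6))*11)*23 = ((19 + ((5 + (2 - 1*⅙)) + 6))*11)*23 = ((19 + ((5 + (2 - ⅙)) + 6))*11)*23 = ((19 + ((5 + 11/6) + 6))*11)*23 = ((19 + (41/6 + 6))*11)*23 = ((19 + 77/6)*11)*23 = ((191/6)*11)*23 = (2101/6)*23 = 48323/6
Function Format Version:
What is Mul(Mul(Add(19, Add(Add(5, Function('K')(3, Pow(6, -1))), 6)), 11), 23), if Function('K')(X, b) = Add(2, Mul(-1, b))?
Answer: Rational(48323, 6) ≈ 8053.8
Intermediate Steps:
Mul(Mul(Add(19, Add(Add(5, Function('K')(3, Pow(6, -1))), 6)), 11), 23) = Mul(Mul(Add(19, Add(Add(5, Add(2, Mul(-1, Pow(6, -1)))), 6)), 11), 23) = Mul(Mul(Add(19, Add(Add(5, Add(2, Mul(-1, Rational(1, 6)))), 6)), 11), 23) = Mul(Mul(Add(19, Add(Add(5, Add(2, Rational(-1, 6))), 6)), 11), 23) = Mul(Mul(Add(19, Add(Add(5, Rational(11, 6)), 6)), 11), 23) = Mul(Mul(Add(19, Add(Rational(41, 6), 6)), 11), 23) = Mul(Mul(Add(19, Rational(77, 6)), 11), 23) = Mul(Mul(Rational(191, 6), 11), 23) = Mul(Rational(2101, 6), 23) = Rational(48323, 6)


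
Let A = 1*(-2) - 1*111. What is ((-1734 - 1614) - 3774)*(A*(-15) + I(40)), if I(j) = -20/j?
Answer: -12068229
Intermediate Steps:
A = -113 (A = -2 - 111 = -113)
((-1734 - 1614) - 3774)*(A*(-15) + I(40)) = ((-1734 - 1614) - 3774)*(-113*(-15) - 20/40) = (-3348 - 3774)*(1695 - 20*1/40) = -7122*(1695 - ½) = -7122*3389/2 = -12068229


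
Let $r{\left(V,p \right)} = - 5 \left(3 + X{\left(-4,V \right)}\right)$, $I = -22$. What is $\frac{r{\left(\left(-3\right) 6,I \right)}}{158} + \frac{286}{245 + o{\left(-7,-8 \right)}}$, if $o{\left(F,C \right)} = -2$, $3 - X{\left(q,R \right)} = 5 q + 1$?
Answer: $\frac{14813}{38394} \approx 0.38582$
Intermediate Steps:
$X{\left(q,R \right)} = 2 - 5 q$ ($X{\left(q,R \right)} = 3 - \left(5 q + 1\right) = 3 - \left(1 + 5 q\right) = 2 - 5 q$)
$r{\left(V,p \right)} = -125$ ($r{\left(V,p \right)} = - 5 \left(3 + \left(2 - -20\right)\right) = - 5 \left(3 + \left(2 + 20\right)\right) = - 5 \left(3 + 22\right) = \left(-5\right) 25 = -125$)
$\frac{r{\left(\left(-3\right) 6,I \right)}}{158} + \frac{286}{245 + o{\left(-7,-8 \right)}} = - \frac{125}{158} + \frac{286}{245 - 2} = \left(-125\right) \frac{1}{158} + \frac{286}{243} = - \frac{125}{158} + 286 \cdot \frac{1}{243} = - \frac{125}{158} + \frac{286}{243} = \frac{14813}{38394}$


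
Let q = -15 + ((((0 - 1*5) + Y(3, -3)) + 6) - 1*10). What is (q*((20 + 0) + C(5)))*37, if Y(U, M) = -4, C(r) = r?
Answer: -25900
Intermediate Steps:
q = -28 (q = -15 + ((((0 - 1*5) - 4) + 6) - 1*10) = -15 + ((((0 - 5) - 4) + 6) - 10) = -15 + (((-5 - 4) + 6) - 10) = -15 + ((-9 + 6) - 10) = -15 + (-3 - 10) = -15 - 13 = -28)
(q*((20 + 0) + C(5)))*37 = -28*((20 + 0) + 5)*37 = -28*(20 + 5)*37 = -28*25*37 = -700*37 = -25900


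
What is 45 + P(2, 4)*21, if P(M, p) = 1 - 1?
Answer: 45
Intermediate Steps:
P(M, p) = 0
45 + P(2, 4)*21 = 45 + 0*21 = 45 + 0 = 45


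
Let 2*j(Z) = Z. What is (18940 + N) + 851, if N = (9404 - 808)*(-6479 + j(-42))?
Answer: -55854209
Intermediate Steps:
j(Z) = Z/2
N = -55874000 (N = (9404 - 808)*(-6479 + (½)*(-42)) = 8596*(-6479 - 21) = 8596*(-6500) = -55874000)
(18940 + N) + 851 = (18940 - 55874000) + 851 = -55855060 + 851 = -55854209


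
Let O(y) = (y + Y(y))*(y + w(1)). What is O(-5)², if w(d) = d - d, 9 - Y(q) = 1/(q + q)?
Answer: 1681/4 ≈ 420.25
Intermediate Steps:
Y(q) = 9 - 1/(2*q) (Y(q) = 9 - 1/(q + q) = 9 - 1/(2*q))
w(d) = 0
O(y) = y*(9 + y - 1/(2*y)) (O(y) = (y + (9 - 1/(2*y)))*(y + 0) = (9 + y - 1/(2*y))*y = y*(9 + y - 1/(2*y)))
O(-5)² = (-½ + (-5)² + 9*(-5))² = (-½ + 25 - 45)² = (-41/2)² = 1681/4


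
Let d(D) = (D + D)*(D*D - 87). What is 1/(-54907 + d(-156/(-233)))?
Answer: -12649337/696003174443 ≈ -1.8174e-5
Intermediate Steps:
d(D) = 2*D*(-87 + D**2) (d(D) = (2*D)*(D**2 - 87) = (2*D)*(-87 + D**2) = 2*D*(-87 + D**2))
1/(-54907 + d(-156/(-233))) = 1/(-54907 + 2*(-156/(-233))*(-87 + (-156/(-233))**2)) = 1/(-54907 + 2*(-156*(-1/233))*(-87 + (-156*(-1/233))**2)) = 1/(-54907 + 2*(156/233)*(-87 + (156/233)**2)) = 1/(-54907 + 2*(156/233)*(-87 + 24336/54289)) = 1/(-54907 + 2*(156/233)*(-4698807/54289)) = 1/(-54907 - 1466027784/12649337) = 1/(-696003174443/12649337) = -12649337/696003174443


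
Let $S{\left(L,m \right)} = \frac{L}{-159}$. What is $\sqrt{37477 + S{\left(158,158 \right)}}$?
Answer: $\frac{\sqrt{947430915}}{159} \approx 193.59$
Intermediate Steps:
$S{\left(L,m \right)} = - \frac{L}{159}$ ($S{\left(L,m \right)} = L \left(- \frac{1}{159}\right) = - \frac{L}{159}$)
$\sqrt{37477 + S{\left(158,158 \right)}} = \sqrt{37477 - \frac{158}{159}} = \sqrt{\frac{5958685}{159}} = \frac{\sqrt{947430915}}{159}$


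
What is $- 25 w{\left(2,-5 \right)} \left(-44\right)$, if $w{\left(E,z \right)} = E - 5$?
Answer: $-3300$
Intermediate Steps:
$w{\left(E,z \right)} = -5 + E$
$- 25 w{\left(2,-5 \right)} \left(-44\right) = - 25 \left(-5 + 2\right) \left(-44\right) = \left(-25\right) \left(-3\right) \left(-44\right) = 75 \left(-44\right) = -3300$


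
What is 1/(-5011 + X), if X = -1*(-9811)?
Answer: 1/4800 ≈ 0.00020833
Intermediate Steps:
X = 9811
1/(-5011 + X) = 1/(-5011 + 9811) = 1/4800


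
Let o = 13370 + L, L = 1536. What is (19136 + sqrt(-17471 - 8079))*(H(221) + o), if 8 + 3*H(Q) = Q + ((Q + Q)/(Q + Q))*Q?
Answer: 864028672/3 + 225760*I*sqrt(1022)/3 ≈ 2.8801e+8 + 2.4058e+6*I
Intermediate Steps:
H(Q) = -8/3 + 2*Q/3 (H(Q) = -8/3 + (Q + ((Q + Q)/(Q + Q))*Q)/3 = -8/3 + (Q + ((2*Q)/((2*Q)))*Q)/3 = -8/3 + (Q + ((2*Q)*(1/(2*Q)))*Q)/3 = -8/3 + (Q + 1*Q)/3 = -8/3 + (Q + Q)/3 = -8/3 + (2*Q)/3 = -8/3 + 2*Q/3)
o = 14906 (o = 13370 + 1536 = 14906)
(19136 + sqrt(-17471 - 8079))*(H(221) + o) = (19136 + sqrt(-17471 - 8079))*((-8/3 + (2/3)*221) + 14906) = (19136 + sqrt(-25550))*((-8/3 + 442/3) + 14906) = (19136 + 5*I*sqrt(1022))*(434/3 + 14906) = (19136 + 5*I*sqrt(1022))*(45152/3) = 864028672/3 + 225760*I*sqrt(1022)/3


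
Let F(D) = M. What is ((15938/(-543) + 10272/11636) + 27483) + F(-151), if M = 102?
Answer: 43527938177/1579587 ≈ 27557.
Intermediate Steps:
F(D) = 102
((15938/(-543) + 10272/11636) + 27483) + F(-151) = ((15938/(-543) + 10272/11636) + 27483) + 102 = ((15938*(-1/543) + 10272*(1/11636)) + 27483) + 102 = ((-15938/543 + 2568/2909) + 27483) + 102 = (-44969218/1579587 + 27483) + 102 = 43366820303/1579587 + 102 = 43527938177/1579587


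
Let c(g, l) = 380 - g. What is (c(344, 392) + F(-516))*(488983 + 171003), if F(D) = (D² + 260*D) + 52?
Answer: 87239589424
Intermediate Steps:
F(D) = 52 + D² + 260*D
(c(344, 392) + F(-516))*(488983 + 171003) = ((380 - 1*344) + (52 + (-516)² + 260*(-516)))*(488983 + 171003) = ((380 - 344) + (52 + 266256 - 134160))*659986 = (36 + 132148)*659986 = 132184*659986 = 87239589424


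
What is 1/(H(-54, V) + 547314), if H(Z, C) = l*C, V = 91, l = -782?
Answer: 1/476152 ≈ 2.1002e-6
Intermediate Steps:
H(Z, C) = -782*C
1/(H(-54, V) + 547314) = 1/(-782*91 + 547314) = 1/(-71162 + 547314) = 1/476152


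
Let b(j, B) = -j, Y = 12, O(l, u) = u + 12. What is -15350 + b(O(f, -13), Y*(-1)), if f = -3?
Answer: -15349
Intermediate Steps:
O(l, u) = 12 + u
-15350 + b(O(f, -13), Y*(-1)) = -15350 - (12 - 13) = -15350 - 1*(-1) = -15350 + 1 = -15349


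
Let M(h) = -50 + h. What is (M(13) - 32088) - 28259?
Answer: -60384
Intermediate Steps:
(M(13) - 32088) - 28259 = ((-50 + 13) - 32088) - 28259 = (-37 - 32088) - 28259 = -32125 - 28259 = -60384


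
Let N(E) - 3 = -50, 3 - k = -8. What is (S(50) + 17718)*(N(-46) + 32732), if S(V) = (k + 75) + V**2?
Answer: 663636240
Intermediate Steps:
k = 11 (k = 3 - 1*(-8) = 3 + 8 = 11)
N(E) = -47 (N(E) = 3 - 50 = -47)
S(V) = 86 + V**2 (S(V) = (11 + 75) + V**2 = 86 + V**2)
(S(50) + 17718)*(N(-46) + 32732) = ((86 + 50**2) + 17718)*(-47 + 32732) = ((86 + 2500) + 17718)*32685 = (2586 + 17718)*32685 = 20304*32685 = 663636240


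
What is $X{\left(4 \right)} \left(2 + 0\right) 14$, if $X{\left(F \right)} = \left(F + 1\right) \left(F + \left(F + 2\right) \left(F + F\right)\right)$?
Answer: $7280$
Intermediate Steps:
$X{\left(F \right)} = \left(1 + F\right) \left(F + 2 F \left(2 + F\right)\right)$ ($X{\left(F \right)} = \left(1 + F\right) \left(F + \left(2 + F\right) 2 F\right) = \left(1 + F\right) \left(F + 2 F \left(2 + F\right)\right)$)
$X{\left(4 \right)} \left(2 + 0\right) 14 = 4 \left(5 + 2 \cdot 4^{2} + 7 \cdot 4\right) \left(2 + 0\right) 14 = 4 \left(5 + 2 \cdot 16 + 28\right) 2 \cdot 14 = 4 \left(5 + 32 + 28\right) 2 \cdot 14 = 4 \cdot 65 \cdot 2 \cdot 14 = 260 \cdot 2 \cdot 14 = 520 \cdot 14 = 7280$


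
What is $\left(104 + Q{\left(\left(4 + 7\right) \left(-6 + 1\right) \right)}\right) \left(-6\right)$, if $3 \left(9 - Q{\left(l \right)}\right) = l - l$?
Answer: $-678$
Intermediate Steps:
$Q{\left(l \right)} = 9$ ($Q{\left(l \right)} = 9 - \frac{l - l}{3} = 9 - 0 = 9 + 0 = 9$)
$\left(104 + Q{\left(\left(4 + 7\right) \left(-6 + 1\right) \right)}\right) \left(-6\right) = \left(104 + 9\right) \left(-6\right) = 113 \left(-6\right) = -678$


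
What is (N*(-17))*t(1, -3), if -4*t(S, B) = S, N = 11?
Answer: 187/4 ≈ 46.750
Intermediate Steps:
t(S, B) = -S/4
(N*(-17))*t(1, -3) = (11*(-17))*(-1/4*1) = -187*(-1/4) = 187/4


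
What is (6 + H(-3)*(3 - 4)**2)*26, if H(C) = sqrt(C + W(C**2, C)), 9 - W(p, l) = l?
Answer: 234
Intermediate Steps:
W(p, l) = 9 - l
H(C) = 3 (H(C) = sqrt(C + (9 - C)) = sqrt(9) = 3)
(6 + H(-3)*(3 - 4)**2)*26 = (6 + 3*(3 - 4)**2)*26 = (6 + 3*(-1)**2)*26 = (6 + 3*1)*26 = (6 + 3)*26 = 9*26 = 234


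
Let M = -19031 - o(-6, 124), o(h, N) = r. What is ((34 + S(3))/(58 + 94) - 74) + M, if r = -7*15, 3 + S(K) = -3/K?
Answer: -1443985/76 ≈ -19000.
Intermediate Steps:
S(K) = -3 - 3/K
r = -105
o(h, N) = -105
M = -18926 (M = -19031 - 1*(-105) = -19031 + 105 = -18926)
((34 + S(3))/(58 + 94) - 74) + M = ((34 + (-3 - 3/3))/(58 + 94) - 74) - 18926 = ((34 + (-3 - 3*1/3))/152 - 74) - 18926 = ((34 + (-3 - 1))*(1/152) - 74) - 18926 = ((34 - 4)*(1/152) - 74) - 18926 = (30*(1/152) - 74) - 18926 = (15/76 - 74) - 18926 = -5609/76 - 18926 = -1443985/76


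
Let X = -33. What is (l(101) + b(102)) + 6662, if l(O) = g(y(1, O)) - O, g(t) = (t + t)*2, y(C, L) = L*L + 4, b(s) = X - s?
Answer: 47246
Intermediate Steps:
b(s) = -33 - s
y(C, L) = 4 + L² (y(C, L) = L² + 4 = 4 + L²)
g(t) = 4*t (g(t) = (2*t)*2 = 4*t)
l(O) = 16 - O + 4*O² (l(O) = 4*(4 + O²) - O = (16 + 4*O²) - O = 16 - O + 4*O²)
(l(101) + b(102)) + 6662 = ((16 - 1*101 + 4*101²) + (-33 - 1*102)) + 6662 = ((16 - 101 + 4*10201) + (-33 - 102)) + 6662 = ((16 - 101 + 40804) - 135) + 6662 = (40719 - 135) + 6662 = 40584 + 6662 = 47246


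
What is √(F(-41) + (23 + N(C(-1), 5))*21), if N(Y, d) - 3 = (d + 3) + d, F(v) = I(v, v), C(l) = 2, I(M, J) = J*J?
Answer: 50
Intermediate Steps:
I(M, J) = J²
F(v) = v²
N(Y, d) = 6 + 2*d (N(Y, d) = 3 + ((d + 3) + d) = 3 + ((3 + d) + d) = 3 + (3 + 2*d) = 6 + 2*d)
√(F(-41) + (23 + N(C(-1), 5))*21) = √((-41)² + (23 + (6 + 2*5))*21) = √(1681 + (23 + (6 + 10))*21) = √(1681 + (23 + 16)*21) = √(1681 + 39*21) = √(1681 + 819) = √2500 = 50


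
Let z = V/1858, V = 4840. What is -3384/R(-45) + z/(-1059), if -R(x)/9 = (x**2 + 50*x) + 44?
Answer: -370350956/178069791 ≈ -2.0798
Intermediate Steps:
z = 2420/929 (z = 4840/1858 = 4840*(1/1858) = 2420/929 ≈ 2.6049)
R(x) = -396 - 450*x - 9*x**2 (R(x) = -9*((x**2 + 50*x) + 44) = -9*(44 + x**2 + 50*x) = -396 - 450*x - 9*x**2)
-3384/R(-45) + z/(-1059) = -3384/(-396 - 450*(-45) - 9*(-45)**2) + (2420/929)/(-1059) = -3384/(-396 + 20250 - 9*2025) + (2420/929)*(-1/1059) = -3384/(-396 + 20250 - 18225) - 2420/983811 = -3384/1629 - 2420/983811 = -3384*1/1629 - 2420/983811 = -376/181 - 2420/983811 = -370350956/178069791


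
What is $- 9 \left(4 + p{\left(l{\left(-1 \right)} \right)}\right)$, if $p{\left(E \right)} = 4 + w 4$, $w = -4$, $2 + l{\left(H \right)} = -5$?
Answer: $72$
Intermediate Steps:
$l{\left(H \right)} = -7$ ($l{\left(H \right)} = -2 - 5 = -7$)
$p{\left(E \right)} = -12$ ($p{\left(E \right)} = 4 - 16 = -12$)
$- 9 \left(4 + p{\left(l{\left(-1 \right)} \right)}\right) = - 9 \left(4 - 12\right) = \left(-9\right) \left(-8\right) = 72$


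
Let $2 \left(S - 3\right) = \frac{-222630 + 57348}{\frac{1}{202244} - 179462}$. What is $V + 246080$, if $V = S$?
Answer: $\frac{2977208979614915}{12098370909} \approx 2.4608 \cdot 10^{5}$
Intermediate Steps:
$S = \frac{41866328195}{12098370909}$ ($S = 3 + \frac{\left(-222630 + 57348\right) \frac{1}{\frac{1}{202244} - 179462}}{2} = 3 + \frac{\left(-165282\right) \frac{1}{\frac{1}{202244} - 179462}}{2} = 3 + \frac{\left(-165282\right) \frac{1}{- \frac{36295112727}{202244}}}{2} = 3 + \frac{\left(-165282\right) \left(- \frac{202244}{36295112727}\right)}{2} = 3 + \frac{1}{2} \cdot \frac{11142430936}{12098370909} = 3 + \frac{5571215468}{12098370909} = \frac{41866328195}{12098370909} \approx 3.4605$)
$V = \frac{41866328195}{12098370909} \approx 3.4605$
$V + 246080 = \frac{41866328195}{12098370909} + 246080 = \frac{2977208979614915}{12098370909}$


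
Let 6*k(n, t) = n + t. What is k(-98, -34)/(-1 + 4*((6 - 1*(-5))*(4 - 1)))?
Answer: -22/131 ≈ -0.16794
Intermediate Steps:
k(n, t) = n/6 + t/6 (k(n, t) = (n + t)/6 = n/6 + t/6)
k(-98, -34)/(-1 + 4*((6 - 1*(-5))*(4 - 1))) = ((⅙)*(-98) + (⅙)*(-34))/(-1 + 4*((6 - 1*(-5))*(4 - 1))) = (-49/3 - 17/3)/(-1 + 4*((6 + 5)*3)) = -22/(-1 + 4*(11*3)) = -22/(-1 + 4*33) = -22/(-1 + 132) = -22/131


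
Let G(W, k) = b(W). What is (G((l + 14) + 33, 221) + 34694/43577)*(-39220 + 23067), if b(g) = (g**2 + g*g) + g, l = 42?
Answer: -11214379857793/43577 ≈ -2.5735e+8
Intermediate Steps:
b(g) = g + 2*g**2 (b(g) = (g**2 + g**2) + g = 2*g**2 + g = g + 2*g**2)
G(W, k) = W*(1 + 2*W)
(G((l + 14) + 33, 221) + 34694/43577)*(-39220 + 23067) = (((42 + 14) + 33)*(1 + 2*((42 + 14) + 33)) + 34694/43577)*(-39220 + 23067) = ((56 + 33)*(1 + 2*(56 + 33)) + 34694*(1/43577))*(-16153) = (89*(1 + 2*89) + 34694/43577)*(-16153) = (89*(1 + 178) + 34694/43577)*(-16153) = (89*179 + 34694/43577)*(-16153) = (15931 + 34694/43577)*(-16153) = (694259881/43577)*(-16153) = -11214379857793/43577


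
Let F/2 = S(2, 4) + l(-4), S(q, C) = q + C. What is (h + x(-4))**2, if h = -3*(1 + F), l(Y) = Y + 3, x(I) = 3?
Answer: 900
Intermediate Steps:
l(Y) = 3 + Y
S(q, C) = C + q
F = 10 (F = 2*((4 + 2) + (3 - 4)) = 2*(6 - 1) = 2*5 = 10)
h = -33 (h = -3*(1 + 10) = -3*11 = -33)
(h + x(-4))**2 = (-33 + 3)**2 = (-30)**2 = 900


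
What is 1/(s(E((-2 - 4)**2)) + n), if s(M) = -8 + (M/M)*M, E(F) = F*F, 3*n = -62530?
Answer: -3/58666 ≈ -5.1137e-5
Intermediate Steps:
n = -62530/3 (n = (1/3)*(-62530) = -62530/3 ≈ -20843.)
E(F) = F**2
s(M) = -8 + M (s(M) = -8 + 1*M = -8 + M)
1/(s(E((-2 - 4)**2)) + n) = 1/((-8 + ((-2 - 4)**2)**2) - 62530/3) = 1/((-8 + ((-6)**2)**2) - 62530/3) = 1/((-8 + 36**2) - 62530/3) = 1/((-8 + 1296) - 62530/3) = 1/(1288 - 62530/3) = 1/(-58666/3) = -3/58666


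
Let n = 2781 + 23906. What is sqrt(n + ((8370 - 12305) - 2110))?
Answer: sqrt(20642) ≈ 143.67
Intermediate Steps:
n = 26687
sqrt(n + ((8370 - 12305) - 2110)) = sqrt(26687 + ((8370 - 12305) - 2110)) = sqrt(26687 + (-3935 - 2110)) = sqrt(26687 - 6045) = sqrt(20642)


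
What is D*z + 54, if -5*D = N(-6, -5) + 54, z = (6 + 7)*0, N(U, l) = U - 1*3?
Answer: 54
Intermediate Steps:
N(U, l) = -3 + U (N(U, l) = U - 3 = -3 + U)
z = 0 (z = 13*0 = 0)
D = -9 (D = -((-3 - 6) + 54)/5 = -(-9 + 54)/5 = -⅕*45 = -9)
D*z + 54 = -9*0 + 54 = 0 + 54 = 54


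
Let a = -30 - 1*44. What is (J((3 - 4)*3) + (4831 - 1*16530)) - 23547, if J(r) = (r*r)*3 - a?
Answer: -35145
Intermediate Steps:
a = -74 (a = -30 - 44 = -74)
J(r) = 74 + 3*r**2 (J(r) = (r*r)*3 - 1*(-74) = r**2*3 + 74 = 3*r**2 + 74 = 74 + 3*r**2)
(J((3 - 4)*3) + (4831 - 1*16530)) - 23547 = ((74 + 3*((3 - 4)*3)**2) + (4831 - 1*16530)) - 23547 = ((74 + 3*(-1*3)**2) + (4831 - 16530)) - 23547 = ((74 + 3*(-3)**2) - 11699) - 23547 = ((74 + 3*9) - 11699) - 23547 = ((74 + 27) - 11699) - 23547 = (101 - 11699) - 23547 = -11598 - 23547 = -35145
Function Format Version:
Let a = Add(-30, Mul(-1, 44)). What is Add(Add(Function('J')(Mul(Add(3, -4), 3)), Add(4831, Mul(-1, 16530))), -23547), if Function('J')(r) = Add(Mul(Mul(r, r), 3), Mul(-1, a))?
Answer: -35145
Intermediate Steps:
a = -74 (a = Add(-30, -44) = -74)
Function('J')(r) = Add(74, Mul(3, Pow(r, 2))) (Function('J')(r) = Add(Mul(Mul(r, r), 3), Mul(-1, -74)) = Add(Mul(Pow(r, 2), 3), 74) = Add(Mul(3, Pow(r, 2)), 74) = Add(74, Mul(3, Pow(r, 2))))
Add(Add(Function('J')(Mul(Add(3, -4), 3)), Add(4831, Mul(-1, 16530))), -23547) = Add(Add(Add(74, Mul(3, Pow(Mul(Add(3, -4), 3), 2))), Add(4831, Mul(-1, 16530))), -23547) = Add(Add(Add(74, Mul(3, Pow(Mul(-1, 3), 2))), Add(4831, -16530)), -23547) = Add(Add(Add(74, Mul(3, Pow(-3, 2))), -11699), -23547) = Add(Add(Add(74, Mul(3, 9)), -11699), -23547) = Add(Add(Add(74, 27), -11699), -23547) = Add(Add(101, -11699), -23547) = Add(-11598, -23547) = -35145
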